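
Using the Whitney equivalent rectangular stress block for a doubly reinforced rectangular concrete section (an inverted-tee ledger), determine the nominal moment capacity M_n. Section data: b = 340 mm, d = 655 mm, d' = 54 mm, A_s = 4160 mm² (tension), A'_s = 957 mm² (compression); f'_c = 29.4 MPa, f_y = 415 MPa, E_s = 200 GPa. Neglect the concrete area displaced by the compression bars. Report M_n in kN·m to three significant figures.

Assume both tension and compression steel yield.
Net tension couple steel: A_s − A'_s = 3203 mm².
a = (A_s − A'_s) f_y / (0.85 f'_c b) = 1329245/(0.85 × 29.4 × 340) = 156.44 mm.
c = a/β₁ = 156.44/0.84 = 186.24 mm; ε'_s = 0.003(c − d')/c = 0.0021 ≥ f_y/E_s = 0.0021, so compression steel does yield.
M_n = (A_s − A'_s) f_y (d − a/2) + A'_s f_y (d − d') = [1329245 × (655 − 78.22) + 397155 × (655 − 54)] × 10⁻⁶ = 766.68 + 238.69 = 1005.37 kN·m.

M_n ≈ 1010 kN·m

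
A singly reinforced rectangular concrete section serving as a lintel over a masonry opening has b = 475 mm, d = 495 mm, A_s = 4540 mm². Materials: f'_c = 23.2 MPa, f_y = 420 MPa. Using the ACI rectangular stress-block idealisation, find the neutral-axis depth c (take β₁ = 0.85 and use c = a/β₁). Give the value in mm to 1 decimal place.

T = A_s f_y = 4540 × 420 = 1906800 N = 1906.8 kN.
Setting C = 0.85 f'_c a b equal to T: a = 1906800/(0.85 × 23.2 × 475) = 203.566 mm.
With β₁ = 0.85, c = a/β₁ = 203.566/0.85 = 239.5 mm.

c ≈ 239.5 mm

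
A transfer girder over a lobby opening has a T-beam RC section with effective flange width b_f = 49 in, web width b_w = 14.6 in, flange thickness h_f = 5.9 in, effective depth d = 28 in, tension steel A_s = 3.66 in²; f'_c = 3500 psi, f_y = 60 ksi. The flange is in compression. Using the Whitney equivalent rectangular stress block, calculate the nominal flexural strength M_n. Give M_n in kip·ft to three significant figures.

Tension: T = A_s f_y = 3.66 × 60 = 219.6 kips.
Try a within the flange: a = T/(0.85 f'_c b_f) = 219.6/(0.85 × 3.5 × 49) = 1.506 in.
Since a = 1.506 ≤ h_f = 5.9 in, the stress block lies entirely in the flange; analyse as a rectangular beam of width b_f.
M_n = T(d − a/2) = 219.6 × (28 − 0.753) = 5983.4 kip·in.
M_n = 5983.4/12 = 498.62 kip·ft.

M_n ≈ 499 kip·ft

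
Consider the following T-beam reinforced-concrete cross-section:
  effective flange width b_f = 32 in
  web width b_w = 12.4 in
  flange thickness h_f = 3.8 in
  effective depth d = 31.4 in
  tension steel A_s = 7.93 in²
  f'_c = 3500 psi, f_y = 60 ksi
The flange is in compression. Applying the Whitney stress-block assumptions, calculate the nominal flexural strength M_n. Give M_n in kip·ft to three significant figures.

Tension: T = A_s f_y = 7.93 × 60 = 475.8 kips.
Try a within the flange: a = T/(0.85 f'_c b_f) = 475.8/(0.85 × 3.5 × 32) = 4.998 in.
a = 4.998 > h_f = 3.8 in: the block extends into the web. Split into flange-overhang and web parts.
C_f = 0.85 f'_c (b_f − b_w) h_f = 0.85 × 3.5 × (32 − 12.4) × 3.8 = 221.6 kips.
Remaining web compression depth: a_w = (T − C_f)/(0.85 f'_c b_w) = (475.8 − 221.6)/(0.85 × 3.5 × 12.4) = 6.891 in.
M_n = C_f(d − h_f/2) + (T − C_f)(d − a_w/2) = 221.6 × (31.4 − 1.9) + 254.2 × (31.4 − 3.4455) = 6537.2 + 7106.0 = 13643.2 kip·in.
M_n = 13643.2/12 = 1136.93 kip·ft.

M_n ≈ 1140 kip·ft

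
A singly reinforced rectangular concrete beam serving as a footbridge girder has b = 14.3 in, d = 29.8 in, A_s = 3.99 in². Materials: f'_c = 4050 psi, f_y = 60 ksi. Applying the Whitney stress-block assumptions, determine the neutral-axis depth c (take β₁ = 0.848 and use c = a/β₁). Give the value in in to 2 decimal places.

c ≈ 5.73 in

T = A_s f_y = 3.99 × 60 = 239.4 kips.
a = T/(0.85 f'_c b) = 239.4/(0.85 × 4.05 × 14.3) = 4.8631 in.
With β₁ = 0.848, c = a/β₁ = 4.8631/0.848 = 5.73 in.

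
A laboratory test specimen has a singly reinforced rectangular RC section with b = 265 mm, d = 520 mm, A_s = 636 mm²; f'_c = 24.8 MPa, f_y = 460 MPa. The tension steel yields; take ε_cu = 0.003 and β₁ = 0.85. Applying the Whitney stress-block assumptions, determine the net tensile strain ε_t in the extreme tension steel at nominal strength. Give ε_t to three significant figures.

ε_t ≈ 0.0223

a = A_s f_y/(0.85 f'_c b) = 52.37 mm.
β₁ = 0.85, so c = a/β₁ = 52.37/0.85 = 61.61 mm.
From the linear strain diagram with ε_cu = 0.003: ε_t = 0.003 (d − c)/c = 0.003 × (520 − 61.61)/61.61 = 0.0223.
Since ε_t ≥ 0.005, the section is tension-controlled.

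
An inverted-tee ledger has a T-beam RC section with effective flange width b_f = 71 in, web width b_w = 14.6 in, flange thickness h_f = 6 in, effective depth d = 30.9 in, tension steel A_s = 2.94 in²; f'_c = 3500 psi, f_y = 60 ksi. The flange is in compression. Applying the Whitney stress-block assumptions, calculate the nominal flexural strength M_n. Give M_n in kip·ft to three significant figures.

Tension: T = A_s f_y = 2.94 × 60 = 176.4 kips.
Try a within the flange: a = T/(0.85 f'_c b_f) = 176.4/(0.85 × 3.5 × 71) = 0.835 in.
Since a = 0.835 ≤ h_f = 6 in, the stress block lies entirely in the flange; analyse as a rectangular beam of width b_f.
M_n = T(d − a/2) = 176.4 × (30.9 − 0.4175) = 5377.1 kip·in.
M_n = 5377.1/12 = 448.09 kip·ft.

M_n ≈ 448 kip·ft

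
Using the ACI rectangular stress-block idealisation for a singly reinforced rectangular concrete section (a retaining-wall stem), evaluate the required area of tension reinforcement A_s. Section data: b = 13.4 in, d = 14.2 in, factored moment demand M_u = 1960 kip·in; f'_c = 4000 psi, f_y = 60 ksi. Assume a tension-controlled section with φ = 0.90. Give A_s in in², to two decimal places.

M_n = M_u/φ = 1960/0.90 = 2177.78 kip·in.
From M_n = 0.85 f'_c a b (d − a/2):
a = d − √(d² − 2M_n/(0.85 f'_c b)) = 14.2 − √(14.2² − 2 × 2177.78/(0.85 × 4 × 13.4)) = 3.902 in.
A_s = 0.85 f'_c a b / f_y = 0.85 × 4 × 3.902 × 13.4 / 60 = 2.963 in².

A_s ≈ 2.96 in²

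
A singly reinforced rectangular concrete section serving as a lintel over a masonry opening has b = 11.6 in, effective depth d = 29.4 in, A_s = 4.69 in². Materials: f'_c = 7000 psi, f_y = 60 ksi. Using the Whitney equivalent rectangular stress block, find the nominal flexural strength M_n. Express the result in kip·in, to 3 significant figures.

M_n ≈ 7700 kip·in

T = A_s f_y = 4.69 × 60 = 281.4 kips.
a = T/(0.85 f'_c b) = 281.4/(0.85 × 7 × 11.6) = 4.077 in.
M_n = T(d − a/2) = 281.4 × (29.4 − 2.0385) = 7699.5 kip·in.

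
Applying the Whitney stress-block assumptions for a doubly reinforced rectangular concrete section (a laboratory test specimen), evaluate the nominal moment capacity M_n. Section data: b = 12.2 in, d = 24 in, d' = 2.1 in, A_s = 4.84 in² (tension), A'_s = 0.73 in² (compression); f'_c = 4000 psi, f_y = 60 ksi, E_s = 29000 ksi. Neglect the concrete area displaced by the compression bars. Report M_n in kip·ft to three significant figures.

M_n ≈ 512 kip·ft

Assume both steels yield.
a = (A_s − A'_s) f_y/(0.85 f'_c b) = (4.84 − 0.73) × 60/(0.85 × 4 × 12.2) = 5.945 in.
c = a/β₁ = 5.945/0.85 = 6.994 in; ε'_s = 0.003(c − d')/c = 0.0021 ≥ ε_y = 0.0021, so the compression steel yields.
M_n = (A_s − A'_s) f_y (d − a/2) + A'_s f_y (d − d') = 246.6 × (24 − 2.9725) + 43.8 × (24 − 2.1) = 5185.4 + 959.2 = 6144.6 kip·in = 6144.6/12 = 512.05 kip·ft.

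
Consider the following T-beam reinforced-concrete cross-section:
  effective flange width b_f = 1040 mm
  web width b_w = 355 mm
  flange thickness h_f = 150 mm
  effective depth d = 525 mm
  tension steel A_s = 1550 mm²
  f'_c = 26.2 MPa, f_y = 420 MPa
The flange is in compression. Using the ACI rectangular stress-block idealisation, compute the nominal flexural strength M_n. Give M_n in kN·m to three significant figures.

Tension: T = A_s f_y = 1550 × 420 = 651000 N.
Try a within the flange: a = T/(0.85 f'_c b_f) = 651000/(0.85 × 26.2 × 1040) = 28.11 mm.
Since a = 28.11 ≤ h_f = 150 mm, the stress block lies entirely in the flange; analyse as a rectangular beam of width b_f.
M_n = T(d − a/2) = 651000 × (525 − 14.055) = 332.63 × 10⁶ N·mm.
M_n = 332.63 kN·m.

M_n ≈ 333 kN·m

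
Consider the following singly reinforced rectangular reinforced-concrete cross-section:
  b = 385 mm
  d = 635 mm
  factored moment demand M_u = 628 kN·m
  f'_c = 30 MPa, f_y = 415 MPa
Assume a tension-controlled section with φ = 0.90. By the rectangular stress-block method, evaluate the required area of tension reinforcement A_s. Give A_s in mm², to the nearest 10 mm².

M_n = M_u/φ = 628/0.90 = 697.778 kN·m.
With M_n = 0.85 f'_c a b (d − a/2), solve the quadratic for a:
a = d − √(d² − 2M_n/(0.85 f'_c b)) = 635 − √(635² − 2 × 697.778×10⁶/(0.85 × 30 × 385)) = 124.04 mm.
A_s = 0.85 f'_c a b / f_y = 0.85 × 30 × 124.04 × 385 / 415 = 2934.4 mm².

A_s ≈ 2930 mm²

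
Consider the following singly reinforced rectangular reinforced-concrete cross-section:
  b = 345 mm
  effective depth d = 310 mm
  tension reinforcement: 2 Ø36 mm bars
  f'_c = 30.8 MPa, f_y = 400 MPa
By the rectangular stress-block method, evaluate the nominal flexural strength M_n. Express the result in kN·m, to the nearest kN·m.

M_n ≈ 216 kN·m

A_s = 2 × 1018 = 2036 mm².
T = A_s f_y = 2036 × 400 = 814400 N = 814.4 kN.
From C = T: a = T/(0.85 f'_c b) = 814400/(0.85 × 30.8 × 345) = 90.17 mm.
M_n = T(d − a/2) = 814.4 kN × (310 − 45.085) mm = 215.75 kN·m.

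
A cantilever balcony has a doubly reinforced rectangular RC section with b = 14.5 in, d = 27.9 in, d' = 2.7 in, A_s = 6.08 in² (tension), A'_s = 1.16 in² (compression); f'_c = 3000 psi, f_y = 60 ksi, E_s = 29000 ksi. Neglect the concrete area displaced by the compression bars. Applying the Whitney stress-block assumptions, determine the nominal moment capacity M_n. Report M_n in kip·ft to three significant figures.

Assume both steels yield.
a = (A_s − A'_s) f_y/(0.85 f'_c b) = (6.08 − 1.16) × 60/(0.85 × 3 × 14.5) = 7.984 in.
c = a/β₁ = 7.984/0.85 = 9.393 in; ε'_s = 0.003(c − d')/c = 0.0021 ≥ ε_y = 0.0021, so the compression steel yields.
M_n = (A_s − A'_s) f_y (d − a/2) + A'_s f_y (d − d') = 295.2 × (27.9 − 3.992) + 69.6 × (27.9 − 2.7) = 7057.6 + 1753.9 = 8811.5 kip·in = 8811.5/12 = 734.29 kip·ft.

M_n ≈ 734 kip·ft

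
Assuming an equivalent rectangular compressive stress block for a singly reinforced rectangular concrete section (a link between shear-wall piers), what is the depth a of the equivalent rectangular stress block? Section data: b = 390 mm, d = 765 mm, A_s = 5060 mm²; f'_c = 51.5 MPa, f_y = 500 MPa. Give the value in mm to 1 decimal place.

T = A_s f_y = 5060 × 500 = 2530000 N = 2530 kN.
Setting C = 0.85 f'_c a b equal to T: a = 2530000/(0.85 × 51.5 × 390) = 148.2 mm.

a ≈ 148.2 mm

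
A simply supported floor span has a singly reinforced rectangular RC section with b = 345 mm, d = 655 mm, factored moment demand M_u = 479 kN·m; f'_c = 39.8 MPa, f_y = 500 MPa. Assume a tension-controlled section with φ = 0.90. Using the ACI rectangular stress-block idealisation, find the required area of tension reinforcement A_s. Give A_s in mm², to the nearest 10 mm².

M_n = M_u/φ = 479/0.90 = 532.222 kN·m.
With M_n = 0.85 f'_c a b (d − a/2), solve the quadratic for a:
a = d − √(d² − 2M_n/(0.85 f'_c b)) = 655 − √(655² − 2 × 532.222×10⁶/(0.85 × 39.8 × 345)) = 73.77 mm.
A_s = 0.85 f'_c a b / f_y = 0.85 × 39.8 × 73.77 × 345 / 500 = 1722.0 mm².

A_s ≈ 1720 mm²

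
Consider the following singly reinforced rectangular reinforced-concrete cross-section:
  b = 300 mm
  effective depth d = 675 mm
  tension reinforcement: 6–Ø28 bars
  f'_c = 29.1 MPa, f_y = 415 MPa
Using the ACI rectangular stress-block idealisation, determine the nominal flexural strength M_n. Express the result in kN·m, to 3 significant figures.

A_s = 6 × 616 = 3696 mm².
T = A_s f_y = 3696 × 415 = 1533840 N = 1533.84 kN.
From C = T: a = T/(0.85 f'_c b) = 1533840/(0.85 × 29.1 × 300) = 206.70 mm.
M_n = T(d − a/2) = 1533.84 kN × (675 − 103.35) mm = 876.82 kN·m.

M_n ≈ 877 kN·m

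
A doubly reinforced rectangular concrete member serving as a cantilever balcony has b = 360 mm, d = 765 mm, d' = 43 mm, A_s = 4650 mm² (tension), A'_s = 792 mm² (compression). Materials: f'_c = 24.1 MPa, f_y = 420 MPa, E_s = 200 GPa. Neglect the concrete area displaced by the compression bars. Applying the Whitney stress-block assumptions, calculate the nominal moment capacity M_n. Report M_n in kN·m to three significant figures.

Assume both tension and compression steel yield.
Net tension couple steel: A_s − A'_s = 3858 mm².
a = (A_s − A'_s) f_y / (0.85 f'_c b) = 1620360/(0.85 × 24.1 × 360) = 219.72 mm.
c = a/β₁ = 219.72/0.85 = 258.49 mm; ε'_s = 0.003(c − d')/c = 0.0025 ≥ f_y/E_s = 0.0021, so compression steel does yield.
M_n = (A_s − A'_s) f_y (d − a/2) + A'_s f_y (d − d') = [1620360 × (765 − 109.86) + 332640 × (765 − 43)] × 10⁻⁶ = 1061.56 + 240.17 = 1301.73 kN·m.

M_n ≈ 1300 kN·m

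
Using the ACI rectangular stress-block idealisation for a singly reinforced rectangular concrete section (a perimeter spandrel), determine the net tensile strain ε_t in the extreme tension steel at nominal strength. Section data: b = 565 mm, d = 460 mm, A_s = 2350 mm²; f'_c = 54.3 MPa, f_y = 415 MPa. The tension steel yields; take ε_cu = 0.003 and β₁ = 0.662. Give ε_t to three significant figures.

a = A_s f_y/(0.85 f'_c b) = 37.40 mm.
β₁ = 0.662, so c = a/β₁ = 37.40/0.662 = 56.50 mm.
From the linear strain diagram with ε_cu = 0.003: ε_t = 0.003 (d − c)/c = 0.003 × (460 − 56.50)/56.50 = 0.0214.
Since ε_t ≥ 0.005, the section is tension-controlled.

ε_t ≈ 0.0214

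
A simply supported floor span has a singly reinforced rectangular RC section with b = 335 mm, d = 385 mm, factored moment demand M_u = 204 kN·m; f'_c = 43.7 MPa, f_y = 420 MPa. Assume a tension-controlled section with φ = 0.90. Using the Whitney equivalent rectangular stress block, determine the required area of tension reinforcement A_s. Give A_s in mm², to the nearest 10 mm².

M_n = M_u/φ = 204/0.90 = 226.667 kN·m.
With M_n = 0.85 f'_c a b (d − a/2), solve the quadratic for a:
a = d − √(d² − 2M_n/(0.85 f'_c b)) = 385 − √(385² − 2 × 226.667×10⁶/(0.85 × 43.7 × 335)) = 50.64 mm.
A_s = 0.85 f'_c a b / f_y = 0.85 × 43.7 × 50.64 × 335 / 420 = 1500.3 mm².

A_s ≈ 1500 mm²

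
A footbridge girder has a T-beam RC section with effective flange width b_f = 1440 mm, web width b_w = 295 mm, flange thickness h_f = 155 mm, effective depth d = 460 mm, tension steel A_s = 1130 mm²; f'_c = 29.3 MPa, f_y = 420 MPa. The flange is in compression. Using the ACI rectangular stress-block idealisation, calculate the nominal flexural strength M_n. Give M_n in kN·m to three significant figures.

Tension: T = A_s f_y = 1130 × 420 = 474600 N.
Try a within the flange: a = T/(0.85 f'_c b_f) = 474600/(0.85 × 29.3 × 1440) = 13.23 mm.
Since a = 13.23 ≤ h_f = 155 mm, the stress block lies entirely in the flange; analyse as a rectangular beam of width b_f.
M_n = T(d − a/2) = 474600 × (460 − 6.615) = 215.18 × 10⁶ N·mm.
M_n = 215.18 kN·m.

M_n ≈ 215 kN·m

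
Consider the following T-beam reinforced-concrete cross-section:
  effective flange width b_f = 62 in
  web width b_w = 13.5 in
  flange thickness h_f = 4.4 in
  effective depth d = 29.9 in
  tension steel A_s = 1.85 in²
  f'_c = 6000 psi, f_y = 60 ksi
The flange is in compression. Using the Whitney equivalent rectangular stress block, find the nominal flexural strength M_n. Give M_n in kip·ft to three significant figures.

M_n ≈ 275 kip·ft

Tension: T = A_s f_y = 1.85 × 60 = 111 kips.
Try a within the flange: a = T/(0.85 f'_c b_f) = 111/(0.85 × 6 × 62) = 0.351 in.
Since a = 0.351 ≤ h_f = 4.4 in, the stress block lies entirely in the flange; analyse as a rectangular beam of width b_f.
M_n = T(d − a/2) = 111 × (29.9 − 0.1755) = 3299.4 kip·in.
M_n = 3299.4/12 = 274.95 kip·ft.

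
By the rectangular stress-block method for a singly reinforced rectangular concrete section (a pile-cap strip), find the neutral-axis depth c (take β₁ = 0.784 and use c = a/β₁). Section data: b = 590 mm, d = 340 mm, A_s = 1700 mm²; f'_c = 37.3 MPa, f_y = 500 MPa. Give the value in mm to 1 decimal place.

T = A_s f_y = 1700 × 500 = 850000 N = 850 kN.
Setting C = 0.85 f'_c a b equal to T: a = 850000/(0.85 × 37.3 × 590) = 45.440 mm.
With β₁ = 0.784, c = a/β₁ = 45.440/0.784 = 58.0 mm.

c ≈ 58.0 mm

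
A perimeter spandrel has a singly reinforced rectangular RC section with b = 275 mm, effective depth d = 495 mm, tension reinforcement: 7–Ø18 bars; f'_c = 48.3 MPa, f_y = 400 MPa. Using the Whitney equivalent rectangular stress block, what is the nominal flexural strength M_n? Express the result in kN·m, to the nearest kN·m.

A_s = 7 × 254 = 1778 mm².
T = A_s f_y = 1778 × 400 = 711200 N = 711.2 kN.
From C = T: a = T/(0.85 f'_c b) = 711200/(0.85 × 48.3 × 275) = 62.99 mm.
M_n = T(d − a/2) = 711.2 kN × (495 − 31.495) mm = 329.64 kN·m.

M_n ≈ 330 kN·m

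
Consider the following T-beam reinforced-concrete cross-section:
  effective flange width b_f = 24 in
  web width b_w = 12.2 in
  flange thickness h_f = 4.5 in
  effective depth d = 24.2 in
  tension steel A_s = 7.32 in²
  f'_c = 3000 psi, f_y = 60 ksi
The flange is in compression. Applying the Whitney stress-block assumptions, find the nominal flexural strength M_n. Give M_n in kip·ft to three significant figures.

M_n ≈ 737 kip·ft

Tension: T = A_s f_y = 7.32 × 60 = 439.2 kips.
Try a within the flange: a = T/(0.85 f'_c b_f) = 439.2/(0.85 × 3 × 24) = 7.176 in.
a = 7.176 > h_f = 4.5 in: the block extends into the web. Split into flange-overhang and web parts.
C_f = 0.85 f'_c (b_f − b_w) h_f = 0.85 × 3 × (24 − 12.2) × 4.5 = 135.4 kips.
Remaining web compression depth: a_w = (T − C_f)/(0.85 f'_c b_w) = (439.2 − 135.4)/(0.85 × 3 × 12.2) = 9.765 in.
M_n = C_f(d − h_f/2) + (T − C_f)(d − a_w/2) = 135.4 × (24.2 − 2.25) + 303.8 × (24.2 − 4.8825) = 2972.0 + 5868.7 = 8840.7 kip·in.
M_n = 8840.7/12 = 736.73 kip·ft.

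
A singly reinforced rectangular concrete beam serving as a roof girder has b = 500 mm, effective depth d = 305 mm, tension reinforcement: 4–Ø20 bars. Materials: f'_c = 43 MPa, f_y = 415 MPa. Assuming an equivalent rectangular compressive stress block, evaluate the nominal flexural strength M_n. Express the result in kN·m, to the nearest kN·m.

M_n ≈ 152 kN·m

A_s = 4 × 314 = 1256 mm².
T = A_s f_y = 1256 × 415 = 521240 N = 521.24 kN.
From C = T: a = T/(0.85 f'_c b) = 521240/(0.85 × 43 × 500) = 28.52 mm.
M_n = T(d − a/2) = 521.24 kN × (305 − 14.26) mm = 151.55 kN·m.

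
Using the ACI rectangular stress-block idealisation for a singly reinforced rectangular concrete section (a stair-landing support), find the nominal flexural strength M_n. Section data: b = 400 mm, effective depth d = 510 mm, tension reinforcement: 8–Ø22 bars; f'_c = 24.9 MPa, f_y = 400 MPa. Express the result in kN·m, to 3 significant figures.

A_s = 8 × 380 = 3040 mm².
T = A_s f_y = 3040 × 400 = 1216000 N = 1216 kN.
From C = T: a = T/(0.85 f'_c b) = 1216000/(0.85 × 24.9 × 400) = 143.63 mm.
M_n = T(d − a/2) = 1216 kN × (510 − 71.815) mm = 532.83 kN·m.

M_n ≈ 533 kN·m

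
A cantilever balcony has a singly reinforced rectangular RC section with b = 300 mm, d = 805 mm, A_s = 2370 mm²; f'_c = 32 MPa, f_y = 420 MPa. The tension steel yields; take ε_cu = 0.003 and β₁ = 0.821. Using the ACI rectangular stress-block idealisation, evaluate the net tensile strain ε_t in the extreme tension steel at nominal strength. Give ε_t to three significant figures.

a = A_s f_y/(0.85 f'_c b) = 121.99 mm.
β₁ = 0.821, so c = a/β₁ = 121.99/0.821 = 148.59 mm.
From the linear strain diagram with ε_cu = 0.003: ε_t = 0.003 (d − c)/c = 0.003 × (805 − 148.59)/148.59 = 0.0133.
Since ε_t ≥ 0.005, the section is tension-controlled.

ε_t ≈ 0.0133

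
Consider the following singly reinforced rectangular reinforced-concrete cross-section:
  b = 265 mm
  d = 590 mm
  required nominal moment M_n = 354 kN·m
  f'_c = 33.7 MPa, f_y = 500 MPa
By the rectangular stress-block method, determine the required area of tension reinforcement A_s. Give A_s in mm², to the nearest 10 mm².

With M_n = 0.85 f'_c a b (d − a/2), solve the quadratic for a:
a = d − √(d² − 2M_n/(0.85 f'_c b)) = 590 − √(590² − 2 × 354×10⁶/(0.85 × 33.7 × 265)) = 85.19 mm.
A_s = 0.85 f'_c a b / f_y = 0.85 × 33.7 × 85.19 × 265 / 500 = 1293.3 mm².

A_s ≈ 1290 mm²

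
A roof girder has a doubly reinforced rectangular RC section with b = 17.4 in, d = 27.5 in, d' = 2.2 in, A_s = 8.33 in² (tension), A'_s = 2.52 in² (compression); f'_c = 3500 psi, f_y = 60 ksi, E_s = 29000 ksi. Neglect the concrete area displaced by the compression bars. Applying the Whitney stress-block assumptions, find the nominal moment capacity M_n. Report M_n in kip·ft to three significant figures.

Assume both steels yield.
a = (A_s − A'_s) f_y/(0.85 f'_c b) = (8.33 − 2.52) × 60/(0.85 × 3.5 × 17.4) = 6.734 in.
c = a/β₁ = 6.734/0.85 = 7.922 in; ε'_s = 0.003(c − d')/c = 0.0022 ≥ ε_y = 0.0021, so the compression steel yields.
M_n = (A_s − A'_s) f_y (d − a/2) + A'_s f_y (d − d') = 348.6 × (27.5 − 3.367) + 151.2 × (27.5 − 2.2) = 8412.8 + 3825.4 = 12238.2 kip·in = 12238.2/12 = 1019.85 kip·ft.

M_n ≈ 1020 kip·ft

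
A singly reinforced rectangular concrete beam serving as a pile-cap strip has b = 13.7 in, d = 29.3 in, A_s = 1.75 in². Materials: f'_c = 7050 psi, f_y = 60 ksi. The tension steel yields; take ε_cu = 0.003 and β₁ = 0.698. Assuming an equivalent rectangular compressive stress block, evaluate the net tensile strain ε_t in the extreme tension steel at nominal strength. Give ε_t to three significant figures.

ε_t ≈ 0.0450

a = A_s f_y/(0.85 f'_c b) = 1.279 in.
β₁ = 0.698, so c = a/β₁ = 1.279/0.698 = 1.832 in.
From the linear strain diagram with ε_cu = 0.003: ε_t = 0.003 (d − c)/c = 0.003 × (29.3 − 1.832)/1.832 = 0.0450.
Since ε_t ≥ 0.005, the section is tension-controlled.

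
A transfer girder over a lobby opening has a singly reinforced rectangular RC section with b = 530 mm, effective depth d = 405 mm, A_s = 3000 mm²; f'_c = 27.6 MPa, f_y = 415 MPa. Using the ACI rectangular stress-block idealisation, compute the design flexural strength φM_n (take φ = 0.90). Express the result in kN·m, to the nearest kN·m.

φM_n ≈ 398 kN·m

T = A_s f_y = 3000 × 415 = 1245000 N = 1245 kN.
From C = T: a = T/(0.85 f'_c b) = 1245000/(0.85 × 27.6 × 530) = 100.13 mm.
M_n = T(d − a/2) = 1245 kN × (405 − 50.065) mm = 441.89 kN·m.
φM_n = 0.90 × 441.89 = 397.70 kN·m.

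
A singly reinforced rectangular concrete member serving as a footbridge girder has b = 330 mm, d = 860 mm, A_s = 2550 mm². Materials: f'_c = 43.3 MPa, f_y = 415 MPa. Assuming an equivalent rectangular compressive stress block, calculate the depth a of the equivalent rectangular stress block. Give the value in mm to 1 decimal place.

T = A_s f_y = 2550 × 415 = 1058250 N = 1058.25 kN.
Setting C = 0.85 f'_c a b equal to T: a = 1058250/(0.85 × 43.3 × 330) = 87.1 mm.

a ≈ 87.1 mm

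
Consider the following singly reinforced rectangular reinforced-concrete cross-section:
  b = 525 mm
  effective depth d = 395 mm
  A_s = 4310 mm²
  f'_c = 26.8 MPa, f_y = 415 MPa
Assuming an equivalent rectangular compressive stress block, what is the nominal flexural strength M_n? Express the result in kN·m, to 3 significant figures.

T = A_s f_y = 4310 × 415 = 1788650 N = 1788.65 kN.
From C = T: a = T/(0.85 f'_c b) = 1788650/(0.85 × 26.8 × 525) = 149.56 mm.
M_n = T(d − a/2) = 1788.65 kN × (395 − 74.78) mm = 572.76 kN·m.

M_n ≈ 573 kN·m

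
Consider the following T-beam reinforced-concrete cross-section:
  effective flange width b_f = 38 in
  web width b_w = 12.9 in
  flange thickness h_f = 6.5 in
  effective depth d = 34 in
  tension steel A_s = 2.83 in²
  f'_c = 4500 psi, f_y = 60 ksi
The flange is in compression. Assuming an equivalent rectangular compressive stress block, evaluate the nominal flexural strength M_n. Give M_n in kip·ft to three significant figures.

Tension: T = A_s f_y = 2.83 × 60 = 169.8 kips.
Try a within the flange: a = T/(0.85 f'_c b_f) = 169.8/(0.85 × 4.5 × 38) = 1.168 in.
Since a = 1.168 ≤ h_f = 6.5 in, the stress block lies entirely in the flange; analyse as a rectangular beam of width b_f.
M_n = T(d − a/2) = 169.8 × (34 − 0.584) = 5674.0 kip·in.
M_n = 5674.0/12 = 472.83 kip·ft.

M_n ≈ 473 kip·ft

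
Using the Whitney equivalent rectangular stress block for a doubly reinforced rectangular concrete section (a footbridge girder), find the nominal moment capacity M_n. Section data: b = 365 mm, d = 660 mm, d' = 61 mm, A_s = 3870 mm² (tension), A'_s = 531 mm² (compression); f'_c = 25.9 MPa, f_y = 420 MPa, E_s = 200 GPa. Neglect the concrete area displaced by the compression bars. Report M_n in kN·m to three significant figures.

Assume both tension and compression steel yield.
Net tension couple steel: A_s − A'_s = 3339 mm².
a = (A_s − A'_s) f_y / (0.85 f'_c b) = 1402380/(0.85 × 25.9 × 365) = 174.52 mm.
c = a/β₁ = 174.52/0.85 = 205.32 mm; ε'_s = 0.003(c − d')/c = 0.0021 ≥ f_y/E_s = 0.0021, so compression steel does yield.
M_n = (A_s − A'_s) f_y (d − a/2) + A'_s f_y (d − d') = [1402380 × (660 − 87.26) + 223020 × (660 − 61)] × 10⁻⁶ = 803.20 + 133.59 = 936.79 kN·m.

M_n ≈ 937 kN·m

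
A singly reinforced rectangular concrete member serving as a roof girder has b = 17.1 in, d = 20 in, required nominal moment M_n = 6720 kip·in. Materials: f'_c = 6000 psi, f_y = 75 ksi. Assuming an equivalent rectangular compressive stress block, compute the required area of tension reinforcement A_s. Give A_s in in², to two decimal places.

A_s ≈ 5.02 in²

From M_n = 0.85 f'_c a b (d − a/2):
a = d − √(d² − 2M_n/(0.85 f'_c b)) = 20 − √(20² − 2 × 6720/(0.85 × 6 × 17.1)) = 4.319 in.
A_s = 0.85 f'_c a b / f_y = 0.85 × 6 × 4.319 × 17.1 / 75 = 5.022 in².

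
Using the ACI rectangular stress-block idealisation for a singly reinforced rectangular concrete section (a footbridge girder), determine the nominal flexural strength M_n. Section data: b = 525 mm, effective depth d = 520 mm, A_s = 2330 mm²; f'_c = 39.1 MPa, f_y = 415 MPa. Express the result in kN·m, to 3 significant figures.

T = A_s f_y = 2330 × 415 = 966950 N = 966.95 kN.
From C = T: a = T/(0.85 f'_c b) = 966950/(0.85 × 39.1 × 525) = 55.42 mm.
M_n = T(d − a/2) = 966.95 kN × (520 − 27.71) mm = 476.02 kN·m.

M_n ≈ 476 kN·m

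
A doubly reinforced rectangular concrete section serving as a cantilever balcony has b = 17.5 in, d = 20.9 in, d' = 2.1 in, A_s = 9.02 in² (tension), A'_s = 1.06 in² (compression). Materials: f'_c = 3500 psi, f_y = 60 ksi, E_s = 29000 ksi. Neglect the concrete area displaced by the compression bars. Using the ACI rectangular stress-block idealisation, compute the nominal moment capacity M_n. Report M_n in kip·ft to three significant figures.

M_n ≈ 749 kip·ft

Assume both steels yield.
a = (A_s − A'_s) f_y/(0.85 f'_c b) = (9.02 − 1.06) × 60/(0.85 × 3.5 × 17.5) = 9.174 in.
c = a/β₁ = 9.174/0.85 = 10.793 in; ε'_s = 0.003(c − d')/c = 0.0024 ≥ ε_y = 0.0021, so the compression steel yields.
M_n = (A_s − A'_s) f_y (d − a/2) + A'_s f_y (d − d') = 477.6 × (20.9 − 4.587) + 63.6 × (20.9 − 2.1) = 7791.1 + 1195.7 = 8986.8 kip·in = 8986.8/12 = 748.90 kip·ft.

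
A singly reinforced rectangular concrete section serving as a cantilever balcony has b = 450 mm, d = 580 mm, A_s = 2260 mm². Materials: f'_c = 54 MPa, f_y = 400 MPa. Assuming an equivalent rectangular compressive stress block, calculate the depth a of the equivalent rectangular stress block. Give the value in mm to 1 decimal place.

T = A_s f_y = 2260 × 400 = 904000 N = 904 kN.
Setting C = 0.85 f'_c a b equal to T: a = 904000/(0.85 × 54 × 450) = 43.8 mm.

a ≈ 43.8 mm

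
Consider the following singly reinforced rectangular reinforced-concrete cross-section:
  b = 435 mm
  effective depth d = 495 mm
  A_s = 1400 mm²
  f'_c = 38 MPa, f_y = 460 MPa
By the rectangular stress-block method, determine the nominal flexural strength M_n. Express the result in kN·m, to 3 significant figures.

T = A_s f_y = 1400 × 460 = 644000 N = 644 kN.
From C = T: a = T/(0.85 f'_c b) = 644000/(0.85 × 38 × 435) = 45.83 mm.
M_n = T(d − a/2) = 644 kN × (495 − 22.915) mm = 304.02 kN·m.

M_n ≈ 304 kN·m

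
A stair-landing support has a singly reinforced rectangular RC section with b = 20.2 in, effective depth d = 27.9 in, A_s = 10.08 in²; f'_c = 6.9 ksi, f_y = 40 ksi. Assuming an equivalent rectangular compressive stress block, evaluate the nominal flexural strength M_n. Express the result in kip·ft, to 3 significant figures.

M_n ≈ 880 kip·ft

T = A_s f_y = 10.08 × 40 = 403.2 kips.
a = T/(0.85 f'_c b) = 403.2/(0.85 × 6.9 × 20.2) = 3.403 in.
M_n = T(d − a/2) = 403.2 × (27.9 − 1.7015) = 10563.2 kip·in = 10563.2/12 = 880.27 kip·ft.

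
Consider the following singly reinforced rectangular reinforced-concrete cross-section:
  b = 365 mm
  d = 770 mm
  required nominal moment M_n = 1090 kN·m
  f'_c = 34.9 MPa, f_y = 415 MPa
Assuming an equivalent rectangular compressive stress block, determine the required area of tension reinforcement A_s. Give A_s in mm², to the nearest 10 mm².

A_s ≈ 3760 mm²

With M_n = 0.85 f'_c a b (d − a/2), solve the quadratic for a:
a = d − √(d² − 2M_n/(0.85 f'_c b)) = 770 − √(770² − 2 × 1090×10⁶/(0.85 × 34.9 × 365)) = 144.25 mm.
A_s = 0.85 f'_c a b / f_y = 0.85 × 34.9 × 144.25 × 365 / 415 = 3763.6 mm².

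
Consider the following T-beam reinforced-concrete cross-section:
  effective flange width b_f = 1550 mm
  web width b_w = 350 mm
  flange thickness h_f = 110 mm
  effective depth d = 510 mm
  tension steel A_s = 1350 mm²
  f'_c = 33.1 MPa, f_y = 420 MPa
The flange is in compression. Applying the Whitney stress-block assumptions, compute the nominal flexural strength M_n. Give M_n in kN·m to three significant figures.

M_n ≈ 285 kN·m

Tension: T = A_s f_y = 1350 × 420 = 567000 N.
Try a within the flange: a = T/(0.85 f'_c b_f) = 567000/(0.85 × 33.1 × 1550) = 13.00 mm.
Since a = 13.00 ≤ h_f = 110 mm, the stress block lies entirely in the flange; analyse as a rectangular beam of width b_f.
M_n = T(d − a/2) = 567000 × (510 − 6.5) = 285.48 × 10⁶ N·mm.
M_n = 285.48 kN·m.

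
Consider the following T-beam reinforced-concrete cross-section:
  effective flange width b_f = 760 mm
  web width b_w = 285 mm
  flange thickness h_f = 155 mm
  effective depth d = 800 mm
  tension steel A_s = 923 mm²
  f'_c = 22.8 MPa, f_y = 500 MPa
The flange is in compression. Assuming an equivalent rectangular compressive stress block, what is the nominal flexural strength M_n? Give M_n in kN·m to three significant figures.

M_n ≈ 362 kN·m

Tension: T = A_s f_y = 923 × 500 = 461500 N.
Try a within the flange: a = T/(0.85 f'_c b_f) = 461500/(0.85 × 22.8 × 760) = 31.33 mm.
Since a = 31.33 ≤ h_f = 155 mm, the stress block lies entirely in the flange; analyse as a rectangular beam of width b_f.
M_n = T(d − a/2) = 461500 × (800 − 15.665) = 361.97 × 10⁶ N·mm.
M_n = 361.97 kN·m.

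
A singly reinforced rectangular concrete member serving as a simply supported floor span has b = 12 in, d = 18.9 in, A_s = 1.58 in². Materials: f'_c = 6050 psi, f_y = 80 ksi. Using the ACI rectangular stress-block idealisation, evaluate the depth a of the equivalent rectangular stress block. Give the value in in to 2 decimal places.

a ≈ 2.05 in

T = A_s f_y = 1.58 × 80 = 126.4 kips.
a = T/(0.85 f'_c b) = 126.4/(0.85 × 6.05 × 12) = 2.05 in.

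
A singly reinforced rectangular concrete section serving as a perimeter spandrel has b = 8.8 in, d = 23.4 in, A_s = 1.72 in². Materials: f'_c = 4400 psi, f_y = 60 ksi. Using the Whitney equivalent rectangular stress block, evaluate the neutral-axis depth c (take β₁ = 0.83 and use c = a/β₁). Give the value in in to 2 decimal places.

T = A_s f_y = 1.72 × 60 = 103.2 kips.
a = T/(0.85 f'_c b) = 103.2/(0.85 × 4.4 × 8.8) = 3.1356 in.
With β₁ = 0.83, c = a/β₁ = 3.1356/0.83 = 3.78 in.

c ≈ 3.78 in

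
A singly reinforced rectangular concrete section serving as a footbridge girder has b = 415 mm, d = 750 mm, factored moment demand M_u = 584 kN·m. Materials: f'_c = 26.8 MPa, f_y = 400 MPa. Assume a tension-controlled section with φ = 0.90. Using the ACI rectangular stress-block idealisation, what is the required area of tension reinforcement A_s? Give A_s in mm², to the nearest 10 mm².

M_n = M_u/φ = 584/0.90 = 648.889 kN·m.
With M_n = 0.85 f'_c a b (d − a/2), solve the quadratic for a:
a = d − √(d² − 2M_n/(0.85 f'_c b)) = 750 − √(750² − 2 × 648.889×10⁶/(0.85 × 26.8 × 415)) = 97.91 mm.
A_s = 0.85 f'_c a b / f_y = 0.85 × 26.8 × 97.91 × 415 / 400 = 2314.0 mm².

A_s ≈ 2310 mm²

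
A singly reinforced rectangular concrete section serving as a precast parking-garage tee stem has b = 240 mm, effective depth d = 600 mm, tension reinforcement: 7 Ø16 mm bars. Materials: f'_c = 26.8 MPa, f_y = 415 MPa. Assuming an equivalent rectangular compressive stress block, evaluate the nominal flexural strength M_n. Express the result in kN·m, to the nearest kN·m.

M_n ≈ 319 kN·m

A_s = 7 × 201 = 1407 mm².
T = A_s f_y = 1407 × 415 = 583905 N = 583.905 kN.
From C = T: a = T/(0.85 f'_c b) = 583905/(0.85 × 26.8 × 240) = 106.80 mm.
M_n = T(d − a/2) = 583.905 kN × (600 − 53.4) mm = 319.16 kN·m.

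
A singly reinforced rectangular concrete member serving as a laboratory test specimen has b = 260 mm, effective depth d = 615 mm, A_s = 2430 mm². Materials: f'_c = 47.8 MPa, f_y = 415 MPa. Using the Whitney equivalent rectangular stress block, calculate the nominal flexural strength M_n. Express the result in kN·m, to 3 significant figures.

M_n ≈ 572 kN·m

T = A_s f_y = 2430 × 415 = 1008450 N = 1008.45 kN.
From C = T: a = T/(0.85 f'_c b) = 1008450/(0.85 × 47.8 × 260) = 95.46 mm.
M_n = T(d − a/2) = 1008.45 kN × (615 − 47.73) mm = 572.06 kN·m.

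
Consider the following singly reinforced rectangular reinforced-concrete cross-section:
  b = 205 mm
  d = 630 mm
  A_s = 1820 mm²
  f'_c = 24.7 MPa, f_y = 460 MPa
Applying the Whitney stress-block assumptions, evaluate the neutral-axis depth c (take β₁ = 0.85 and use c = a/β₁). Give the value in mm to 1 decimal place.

c ≈ 228.8 mm

T = A_s f_y = 1820 × 460 = 837200 N = 837.2 kN.
Setting C = 0.85 f'_c a b equal to T: a = 837200/(0.85 × 24.7 × 205) = 194.518 mm.
With β₁ = 0.85, c = a/β₁ = 194.518/0.85 = 228.8 mm.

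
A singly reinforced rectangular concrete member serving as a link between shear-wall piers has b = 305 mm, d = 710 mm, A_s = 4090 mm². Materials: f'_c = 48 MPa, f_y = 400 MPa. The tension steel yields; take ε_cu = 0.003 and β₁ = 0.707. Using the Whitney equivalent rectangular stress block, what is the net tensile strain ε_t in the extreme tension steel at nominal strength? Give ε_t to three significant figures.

a = A_s f_y/(0.85 f'_c b) = 131.47 mm.
β₁ = 0.707, so c = a/β₁ = 131.47/0.707 = 185.95 mm.
From the linear strain diagram with ε_cu = 0.003: ε_t = 0.003 (d − c)/c = 0.003 × (710 − 185.95)/185.95 = 0.00845.
Since ε_t ≥ 0.005, the section is tension-controlled.

ε_t ≈ 0.00845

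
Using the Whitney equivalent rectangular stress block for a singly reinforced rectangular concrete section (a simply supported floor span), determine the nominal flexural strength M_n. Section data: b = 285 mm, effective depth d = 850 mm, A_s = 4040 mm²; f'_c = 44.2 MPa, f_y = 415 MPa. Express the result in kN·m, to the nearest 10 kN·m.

M_n ≈ 1290 kN·m

T = A_s f_y = 4040 × 415 = 1676600 N = 1676.6 kN.
From C = T: a = T/(0.85 f'_c b) = 1676600/(0.85 × 44.2 × 285) = 156.58 mm.
M_n = T(d − a/2) = 1676.6 kN × (850 − 78.29) mm = 1293.85 kN·m.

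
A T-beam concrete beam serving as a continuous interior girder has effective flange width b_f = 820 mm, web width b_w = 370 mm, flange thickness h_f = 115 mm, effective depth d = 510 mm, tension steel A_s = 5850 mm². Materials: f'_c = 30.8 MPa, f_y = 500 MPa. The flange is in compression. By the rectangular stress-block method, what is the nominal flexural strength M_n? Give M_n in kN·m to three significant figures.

Tension: T = A_s f_y = 5850 × 500 = 2925000 N.
Try a within the flange: a = T/(0.85 f'_c b_f) = 2925000/(0.85 × 30.8 × 820) = 136.25 mm.
a = 136.25 > h_f = 115 mm: the block extends into the web. Split into flange-overhang and web parts.
C_f = 0.85 f'_c (b_f − b_w) h_f = 0.85 × 30.8 × (820 − 370) × 115 = 1354815 N.
Remaining web compression depth: a_w = (T − C_f)/(0.85 f'_c b_w) = (2925000 − 1354815)/(0.85 × 30.8 × 370) = 162.10 mm.
M_n = C_f(d − h_f/2) + (T − C_f)(d − a_w/2) = 1354815 × (510 − 57.5) + 1570185 × (510 − 81.05) = 613.05 + 673.53 = 1286.58 × 10⁶ N·mm.
M_n = 1286.58 kN·m.

M_n ≈ 1290 kN·m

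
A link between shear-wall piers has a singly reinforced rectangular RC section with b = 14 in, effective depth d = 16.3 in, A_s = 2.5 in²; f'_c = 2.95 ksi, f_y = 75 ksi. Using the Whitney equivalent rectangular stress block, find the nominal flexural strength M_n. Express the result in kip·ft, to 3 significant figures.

M_n ≈ 213 kip·ft

T = A_s f_y = 2.5 × 75 = 187.5 kips.
a = T/(0.85 f'_c b) = 187.5/(0.85 × 2.95 × 14) = 5.341 in.
M_n = T(d − a/2) = 187.5 × (16.3 − 2.6705) = 2555.5 kip·in = 2555.5/12 = 212.96 kip·ft.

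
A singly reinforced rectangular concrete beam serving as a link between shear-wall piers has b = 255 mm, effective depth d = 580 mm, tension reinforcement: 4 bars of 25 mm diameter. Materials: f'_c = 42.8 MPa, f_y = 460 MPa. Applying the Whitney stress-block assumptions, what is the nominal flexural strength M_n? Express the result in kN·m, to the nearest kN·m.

A_s = 4 × 491 = 1964 mm².
T = A_s f_y = 1964 × 460 = 903440 N = 903.44 kN.
From C = T: a = T/(0.85 f'_c b) = 903440/(0.85 × 42.8 × 255) = 97.39 mm.
M_n = T(d − a/2) = 903.44 kN × (580 − 48.695) mm = 480.00 kN·m.

M_n ≈ 480 kN·m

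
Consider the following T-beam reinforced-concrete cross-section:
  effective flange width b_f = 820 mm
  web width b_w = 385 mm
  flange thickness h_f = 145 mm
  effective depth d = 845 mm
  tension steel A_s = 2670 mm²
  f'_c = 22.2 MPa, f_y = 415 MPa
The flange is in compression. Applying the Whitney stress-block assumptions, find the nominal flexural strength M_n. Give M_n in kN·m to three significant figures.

Tension: T = A_s f_y = 2670 × 415 = 1108050 N.
Try a within the flange: a = T/(0.85 f'_c b_f) = 1108050/(0.85 × 22.2 × 820) = 71.61 mm.
Since a = 71.61 ≤ h_f = 145 mm, the stress block lies entirely in the flange; analyse as a rectangular beam of width b_f.
M_n = T(d − a/2) = 1108050 × (845 − 35.805) = 896.63 × 10⁶ N·mm.
M_n = 896.63 kN·m.

M_n ≈ 897 kN·m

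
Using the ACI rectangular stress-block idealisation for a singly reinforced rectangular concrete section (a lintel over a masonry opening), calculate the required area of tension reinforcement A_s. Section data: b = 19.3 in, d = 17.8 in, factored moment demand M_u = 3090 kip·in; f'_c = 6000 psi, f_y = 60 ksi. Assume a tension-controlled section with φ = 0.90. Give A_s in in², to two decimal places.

A_s ≈ 3.41 in²

M_n = M_u/φ = 3090/0.90 = 3433.33 kip·in.
From M_n = 0.85 f'_c a b (d − a/2):
a = d − √(d² − 2M_n/(0.85 f'_c b)) = 17.8 − √(17.8² − 2 × 3433.33/(0.85 × 6 × 19.3)) = 2.081 in.
A_s = 0.85 f'_c a b / f_y = 0.85 × 6 × 2.081 × 19.3 / 60 = 3.414 in².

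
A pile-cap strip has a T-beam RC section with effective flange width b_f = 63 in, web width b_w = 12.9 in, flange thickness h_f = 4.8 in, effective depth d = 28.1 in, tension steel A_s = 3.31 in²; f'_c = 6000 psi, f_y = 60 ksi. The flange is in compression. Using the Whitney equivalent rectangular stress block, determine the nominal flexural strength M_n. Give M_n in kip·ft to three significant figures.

Tension: T = A_s f_y = 3.31 × 60 = 198.6 kips.
Try a within the flange: a = T/(0.85 f'_c b_f) = 198.6/(0.85 × 6 × 63) = 0.618 in.
Since a = 0.618 ≤ h_f = 4.8 in, the stress block lies entirely in the flange; analyse as a rectangular beam of width b_f.
M_n = T(d − a/2) = 198.6 × (28.1 − 0.309) = 5519.3 kip·in.
M_n = 5519.3/12 = 459.94 kip·ft.

M_n ≈ 460 kip·ft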